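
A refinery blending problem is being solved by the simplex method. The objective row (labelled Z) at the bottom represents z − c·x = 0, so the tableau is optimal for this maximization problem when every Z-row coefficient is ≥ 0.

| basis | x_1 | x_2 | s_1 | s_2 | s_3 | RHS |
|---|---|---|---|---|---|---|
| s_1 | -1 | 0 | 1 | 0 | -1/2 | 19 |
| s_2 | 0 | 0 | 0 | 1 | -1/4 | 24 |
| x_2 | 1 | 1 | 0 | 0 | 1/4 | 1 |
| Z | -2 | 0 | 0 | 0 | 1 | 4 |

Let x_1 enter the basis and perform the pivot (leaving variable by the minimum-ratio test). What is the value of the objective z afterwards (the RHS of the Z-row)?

Ratio test on column x_1 — row 1: entry -1 ≤ 0; row 2: entry 0 ≤ 0; row 3: 1/1 = 1. Minimum is 1 at row 3 (x_2 leaves); pivot element 1.
Pivot on row 3; the Z-row RHS becomes 4 − (-2)·1 = 6.

6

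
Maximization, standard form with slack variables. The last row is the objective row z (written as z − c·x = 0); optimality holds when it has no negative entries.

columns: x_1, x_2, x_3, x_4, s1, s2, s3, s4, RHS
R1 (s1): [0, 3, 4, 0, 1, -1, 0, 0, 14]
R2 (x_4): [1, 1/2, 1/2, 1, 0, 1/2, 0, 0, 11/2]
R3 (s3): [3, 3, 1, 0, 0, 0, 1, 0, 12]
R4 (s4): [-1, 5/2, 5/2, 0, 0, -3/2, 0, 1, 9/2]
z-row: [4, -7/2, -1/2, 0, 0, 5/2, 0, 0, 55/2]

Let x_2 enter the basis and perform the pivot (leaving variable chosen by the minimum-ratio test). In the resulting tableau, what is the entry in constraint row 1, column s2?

4/5

Ratio test on column x_2 — row 1: 14/3 = 14/3; row 2: (11/2)/(1/2) = 11; row 3: 12/3 = 4; row 4: (9/2)/(5/2) = 9/5. Minimum is 9/5 at row 4 (s4 leaves); pivot element 5/2.
Divide row 4 by 5/2; eliminate column x_2 from the other rows.
Row 1 update in column s2: -1 − 3·(-3/5) = 4/5.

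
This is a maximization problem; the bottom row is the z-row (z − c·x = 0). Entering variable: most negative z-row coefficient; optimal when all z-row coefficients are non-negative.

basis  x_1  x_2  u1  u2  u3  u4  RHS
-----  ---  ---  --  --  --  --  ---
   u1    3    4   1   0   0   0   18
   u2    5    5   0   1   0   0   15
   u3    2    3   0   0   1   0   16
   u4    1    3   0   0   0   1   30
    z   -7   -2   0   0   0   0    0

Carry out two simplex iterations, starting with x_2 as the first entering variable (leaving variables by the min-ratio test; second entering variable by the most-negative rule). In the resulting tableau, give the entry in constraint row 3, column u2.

-2/5

Ratio test on column x_2 — row 1: 18/4 = 9/2; row 2: 15/5 = 3; row 3: 16/3 = 16/3; row 4: 30/3 = 10. Minimum is 3 at row 2 (u2 leaves); pivot element 5.
Divide row 2 by 5; eliminate column x_2 from the other rows.
Second iteration: most negative z-row entry is -5 in column x_1, so x_1 enters.
Ratio test on column x_1 — row 1: entry -1 ≤ 0; row 2: 3/1 = 3; row 3: entry -1 ≤ 0; row 4: entry -2 ≤ 0. Minimum is 3 at row 2 (x_2 leaves); pivot element 1.
Divide row 2 by 1; eliminate column x_1 from the other rows.
After both pivots, the entry at constraint row 3, column u2 is -2/5.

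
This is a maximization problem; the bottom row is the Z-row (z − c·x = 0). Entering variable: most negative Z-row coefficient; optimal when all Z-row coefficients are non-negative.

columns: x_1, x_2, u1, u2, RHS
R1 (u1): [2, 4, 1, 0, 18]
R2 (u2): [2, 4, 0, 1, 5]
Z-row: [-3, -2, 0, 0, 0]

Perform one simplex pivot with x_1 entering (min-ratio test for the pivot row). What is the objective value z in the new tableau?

15/2

Ratio test on column x_1 — row 1: 18/2 = 9; row 2: 5/2 = 5/2. Minimum is 5/2 at row 2 (u2 leaves); pivot element 2.
Pivot on row 2; the Z-row RHS becomes 0 − (-3)·(5/2) = 15/2.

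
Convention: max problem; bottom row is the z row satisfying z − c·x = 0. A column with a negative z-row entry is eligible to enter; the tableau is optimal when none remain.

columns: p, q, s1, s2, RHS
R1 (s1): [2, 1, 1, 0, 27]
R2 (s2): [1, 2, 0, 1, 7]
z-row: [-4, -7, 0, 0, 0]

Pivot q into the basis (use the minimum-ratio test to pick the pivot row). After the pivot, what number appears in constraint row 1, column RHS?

Ratio test on column q — row 1: 27/1 = 27; row 2: 7/2 = 7/2. Minimum is 7/2 at row 2 (s2 leaves); pivot element 2.
Divide row 2 by 2; eliminate column q from the other rows.
Row 1 update in column RHS: 27 − 1·(7/2) = 47/2.

47/2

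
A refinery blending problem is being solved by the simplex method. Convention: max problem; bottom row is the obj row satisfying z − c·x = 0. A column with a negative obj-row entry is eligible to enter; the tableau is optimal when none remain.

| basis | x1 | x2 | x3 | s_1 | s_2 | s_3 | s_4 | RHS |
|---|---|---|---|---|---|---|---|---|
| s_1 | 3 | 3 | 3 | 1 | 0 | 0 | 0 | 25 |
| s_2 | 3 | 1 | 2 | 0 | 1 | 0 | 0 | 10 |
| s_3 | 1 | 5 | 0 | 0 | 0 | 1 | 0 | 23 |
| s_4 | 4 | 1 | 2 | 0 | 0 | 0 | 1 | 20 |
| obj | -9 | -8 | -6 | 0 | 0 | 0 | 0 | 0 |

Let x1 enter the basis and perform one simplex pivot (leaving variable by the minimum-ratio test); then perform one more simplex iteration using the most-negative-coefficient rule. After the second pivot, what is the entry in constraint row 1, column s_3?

-3/7

Ratio test on column x1 — row 1: 25/3 = 25/3; row 2: 10/3 = 10/3; row 3: 23/1 = 23; row 4: 20/4 = 5. Minimum is 10/3 at row 2 (s_2 leaves); pivot element 3.
Divide row 2 by 3; eliminate column x1 from the other rows.
Second iteration: most negative obj-row entry is -5 in column x2, so x2 enters.
Ratio test on column x2 — row 1: 15/2 = 15/2; row 2: (10/3)/(1/3) = 10; row 3: (59/3)/(14/3) = 59/14; row 4: entry -1/3 ≤ 0. Minimum is 59/14 at row 3 (s_3 leaves); pivot element 14/3.
Divide row 3 by 14/3; eliminate column x2 from the other rows.
After both pivots, the entry at constraint row 1, column s_3 is -3/7.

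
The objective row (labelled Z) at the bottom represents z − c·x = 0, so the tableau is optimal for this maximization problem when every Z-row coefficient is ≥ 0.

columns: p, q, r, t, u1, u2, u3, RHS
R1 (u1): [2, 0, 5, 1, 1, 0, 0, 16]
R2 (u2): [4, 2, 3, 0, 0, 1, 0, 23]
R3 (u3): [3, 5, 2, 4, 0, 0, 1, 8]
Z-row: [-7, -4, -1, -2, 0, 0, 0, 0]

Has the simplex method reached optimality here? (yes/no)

The Z-row has a negative entry -7 in column p, so it is not optimal.

no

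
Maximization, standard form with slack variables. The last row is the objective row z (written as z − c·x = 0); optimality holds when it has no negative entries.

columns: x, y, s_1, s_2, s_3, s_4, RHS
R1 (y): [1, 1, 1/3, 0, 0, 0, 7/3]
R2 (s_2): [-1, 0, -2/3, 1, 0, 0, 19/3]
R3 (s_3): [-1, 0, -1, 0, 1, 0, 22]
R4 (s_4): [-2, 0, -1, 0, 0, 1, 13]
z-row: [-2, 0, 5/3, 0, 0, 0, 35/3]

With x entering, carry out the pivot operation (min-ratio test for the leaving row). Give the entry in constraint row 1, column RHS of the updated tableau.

7/3

Ratio test on column x — row 1: (7/3)/1 = 7/3; row 2: entry -1 ≤ 0; row 3: entry -1 ≤ 0; row 4: entry -2 ≤ 0. Minimum is 7/3 at row 1 (y leaves); pivot element 1.
Divide row 1 by 1; eliminate column x from the other rows.
In the new row 1, the RHS entry is the old entry divided by the pivot: (7/3)/1 = 7/3.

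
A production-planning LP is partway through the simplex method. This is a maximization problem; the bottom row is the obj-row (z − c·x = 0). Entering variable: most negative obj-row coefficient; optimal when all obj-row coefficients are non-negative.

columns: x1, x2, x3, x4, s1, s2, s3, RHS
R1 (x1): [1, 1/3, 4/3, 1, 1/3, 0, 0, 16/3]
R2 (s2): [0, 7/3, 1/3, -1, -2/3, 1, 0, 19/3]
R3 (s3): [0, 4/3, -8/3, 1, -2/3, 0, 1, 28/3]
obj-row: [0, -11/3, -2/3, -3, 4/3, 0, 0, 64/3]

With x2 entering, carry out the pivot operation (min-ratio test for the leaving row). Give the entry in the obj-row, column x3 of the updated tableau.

-1/7

Ratio test on column x2 — row 1: (16/3)/(1/3) = 16; row 2: (19/3)/(7/3) = 19/7; row 3: (28/3)/(4/3) = 7. Minimum is 19/7 at row 2 (s2 leaves); pivot element 7/3.
Divide row 2 by 7/3; eliminate column x2 from the other rows.
obj-row update in column x3: -2/3 − (-11/3)·(1/7) = -1/7.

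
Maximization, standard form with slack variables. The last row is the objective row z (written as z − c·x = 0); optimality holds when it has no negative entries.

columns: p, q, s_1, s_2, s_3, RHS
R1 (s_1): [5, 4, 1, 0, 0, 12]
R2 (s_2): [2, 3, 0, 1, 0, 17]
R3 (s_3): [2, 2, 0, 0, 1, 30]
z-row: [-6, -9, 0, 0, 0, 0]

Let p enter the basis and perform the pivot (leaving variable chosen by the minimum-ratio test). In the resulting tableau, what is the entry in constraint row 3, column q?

2/5

Ratio test on column p — row 1: 12/5 = 12/5; row 2: 17/2 = 17/2; row 3: 30/2 = 15. Minimum is 12/5 at row 1 (s_1 leaves); pivot element 5.
Divide row 1 by 5; eliminate column p from the other rows.
Row 3 update in column q: 2 − 2·(4/5) = 2/5.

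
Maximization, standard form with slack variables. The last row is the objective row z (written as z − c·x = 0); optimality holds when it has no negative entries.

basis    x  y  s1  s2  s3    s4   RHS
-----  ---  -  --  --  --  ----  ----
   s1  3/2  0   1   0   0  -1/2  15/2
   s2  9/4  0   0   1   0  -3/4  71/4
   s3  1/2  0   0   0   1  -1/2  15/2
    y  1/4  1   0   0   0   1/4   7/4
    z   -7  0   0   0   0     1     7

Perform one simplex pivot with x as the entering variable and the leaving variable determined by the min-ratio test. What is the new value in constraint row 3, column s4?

-1/3

Ratio test on column x — row 1: (15/2)/(3/2) = 5; row 2: (71/4)/(9/4) = 71/9; row 3: (15/2)/(1/2) = 15; row 4: (7/4)/(1/4) = 7. Minimum is 5 at row 1 (s1 leaves); pivot element 3/2.
Divide row 1 by 3/2; eliminate column x from the other rows.
Row 3 update in column s4: -1/2 − (1/2)·(-1/3) = -1/3.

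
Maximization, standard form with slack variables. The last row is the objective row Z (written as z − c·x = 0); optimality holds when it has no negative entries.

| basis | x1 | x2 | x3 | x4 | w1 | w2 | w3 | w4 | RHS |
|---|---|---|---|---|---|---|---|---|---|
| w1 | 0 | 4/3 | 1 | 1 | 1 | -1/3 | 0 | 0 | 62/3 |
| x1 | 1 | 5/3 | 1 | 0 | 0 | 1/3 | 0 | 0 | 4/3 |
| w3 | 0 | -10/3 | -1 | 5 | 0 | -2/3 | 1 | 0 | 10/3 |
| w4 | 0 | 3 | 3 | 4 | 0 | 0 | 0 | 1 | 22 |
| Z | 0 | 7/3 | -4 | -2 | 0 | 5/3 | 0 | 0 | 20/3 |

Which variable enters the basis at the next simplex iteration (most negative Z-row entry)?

Negative Z-row entries: x3: -4, x4: -2.
The most negative is -4 in column x3, so x3 enters.

x3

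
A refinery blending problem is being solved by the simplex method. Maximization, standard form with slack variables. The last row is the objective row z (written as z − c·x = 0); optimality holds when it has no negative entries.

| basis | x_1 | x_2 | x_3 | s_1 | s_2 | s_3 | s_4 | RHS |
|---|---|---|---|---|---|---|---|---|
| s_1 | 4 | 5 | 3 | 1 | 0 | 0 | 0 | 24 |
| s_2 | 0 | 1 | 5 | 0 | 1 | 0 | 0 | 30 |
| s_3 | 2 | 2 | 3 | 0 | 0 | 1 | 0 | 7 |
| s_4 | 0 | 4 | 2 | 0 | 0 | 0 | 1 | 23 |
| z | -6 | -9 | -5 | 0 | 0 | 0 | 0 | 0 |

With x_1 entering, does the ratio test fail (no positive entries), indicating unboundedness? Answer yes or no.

Column x_1 has positive entries in row(s) 1, 3, so the ratio test bounds it — not unbounded.

no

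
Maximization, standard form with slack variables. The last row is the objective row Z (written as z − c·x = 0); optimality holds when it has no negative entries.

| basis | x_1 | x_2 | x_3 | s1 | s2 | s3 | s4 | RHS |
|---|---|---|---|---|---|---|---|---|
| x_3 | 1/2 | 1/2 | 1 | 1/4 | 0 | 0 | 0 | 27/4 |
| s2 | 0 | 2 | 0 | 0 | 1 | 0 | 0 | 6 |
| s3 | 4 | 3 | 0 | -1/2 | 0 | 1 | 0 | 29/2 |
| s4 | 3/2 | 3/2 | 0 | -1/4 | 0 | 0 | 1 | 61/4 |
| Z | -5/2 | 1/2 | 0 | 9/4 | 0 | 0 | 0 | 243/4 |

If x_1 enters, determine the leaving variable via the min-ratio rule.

Column x_1 entries and ratios — x_3: (27/4)/(1/2) = 27/2; s2: 0 ≤ 0, skip; s3: (29/2)/4 = 29/8; s4: (61/4)/(3/2) = 61/6.
Smallest ratio is 29/8 in the row of s3, so s3 leaves.

s3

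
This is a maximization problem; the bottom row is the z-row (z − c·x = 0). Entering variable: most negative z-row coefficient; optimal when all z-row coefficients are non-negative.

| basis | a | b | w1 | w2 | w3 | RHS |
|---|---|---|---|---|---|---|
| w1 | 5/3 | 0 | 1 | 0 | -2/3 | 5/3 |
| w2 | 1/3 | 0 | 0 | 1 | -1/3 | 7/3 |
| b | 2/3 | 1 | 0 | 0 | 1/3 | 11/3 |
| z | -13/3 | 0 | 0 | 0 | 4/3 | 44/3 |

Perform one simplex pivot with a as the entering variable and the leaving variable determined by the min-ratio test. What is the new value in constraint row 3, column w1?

-2/5

Ratio test on column a — row 1: (5/3)/(5/3) = 1; row 2: (7/3)/(1/3) = 7; row 3: (11/3)/(2/3) = 11/2. Minimum is 1 at row 1 (w1 leaves); pivot element 5/3.
Divide row 1 by 5/3; eliminate column a from the other rows.
Row 3 update in column w1: 0 − (2/3)·(3/5) = -2/5.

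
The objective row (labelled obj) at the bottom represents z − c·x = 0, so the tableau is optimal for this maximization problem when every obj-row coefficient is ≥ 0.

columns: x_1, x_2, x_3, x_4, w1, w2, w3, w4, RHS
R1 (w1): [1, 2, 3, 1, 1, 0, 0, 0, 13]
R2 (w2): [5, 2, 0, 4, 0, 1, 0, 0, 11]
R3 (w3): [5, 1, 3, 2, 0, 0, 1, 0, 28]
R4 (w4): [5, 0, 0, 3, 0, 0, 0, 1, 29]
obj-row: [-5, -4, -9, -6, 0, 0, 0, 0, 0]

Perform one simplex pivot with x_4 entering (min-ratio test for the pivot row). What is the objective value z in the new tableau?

Ratio test on column x_4 — row 1: 13/1 = 13; row 2: 11/4 = 11/4; row 3: 28/2 = 14; row 4: 29/3 = 29/3. Minimum is 11/4 at row 2 (w2 leaves); pivot element 4.
Pivot on row 2; the obj-row RHS becomes 0 − (-6)·(11/4) = 33/2.

33/2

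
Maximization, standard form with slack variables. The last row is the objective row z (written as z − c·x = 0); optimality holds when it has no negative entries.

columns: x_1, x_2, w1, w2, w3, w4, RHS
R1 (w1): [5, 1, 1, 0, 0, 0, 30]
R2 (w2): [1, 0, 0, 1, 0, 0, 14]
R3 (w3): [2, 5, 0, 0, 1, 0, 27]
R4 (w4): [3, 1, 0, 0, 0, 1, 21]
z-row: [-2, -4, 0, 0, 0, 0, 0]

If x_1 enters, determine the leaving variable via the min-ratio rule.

Column x_1 entries and ratios — w1: 30/5 = 6; w2: 14/1 = 14; w3: 27/2 = 27/2; w4: 21/3 = 7.
Smallest ratio is 6 in the row of w1, so w1 leaves.

w1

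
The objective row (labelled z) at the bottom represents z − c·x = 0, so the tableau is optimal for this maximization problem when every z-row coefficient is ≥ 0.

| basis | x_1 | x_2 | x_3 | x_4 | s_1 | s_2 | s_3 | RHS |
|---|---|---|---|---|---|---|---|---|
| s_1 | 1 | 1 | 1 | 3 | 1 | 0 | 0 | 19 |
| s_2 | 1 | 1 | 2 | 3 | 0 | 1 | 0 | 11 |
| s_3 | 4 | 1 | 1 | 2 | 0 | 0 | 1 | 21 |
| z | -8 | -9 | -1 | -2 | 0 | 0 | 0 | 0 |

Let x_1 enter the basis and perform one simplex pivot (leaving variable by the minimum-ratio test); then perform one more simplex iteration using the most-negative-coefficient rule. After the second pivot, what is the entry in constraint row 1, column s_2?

-1

Ratio test on column x_1 — row 1: 19/1 = 19; row 2: 11/1 = 11; row 3: 21/4 = 21/4. Minimum is 21/4 at row 3 (s_3 leaves); pivot element 4.
Divide row 3 by 4; eliminate column x_1 from the other rows.
Second iteration: most negative z-row entry is -7 in column x_2, so x_2 enters.
Ratio test on column x_2 — row 1: (55/4)/(3/4) = 55/3; row 2: (23/4)/(3/4) = 23/3; row 3: (21/4)/(1/4) = 21. Minimum is 23/3 at row 2 (s_2 leaves); pivot element 3/4.
Divide row 2 by 3/4; eliminate column x_2 from the other rows.
After both pivots, the entry at constraint row 1, column s_2 is -1.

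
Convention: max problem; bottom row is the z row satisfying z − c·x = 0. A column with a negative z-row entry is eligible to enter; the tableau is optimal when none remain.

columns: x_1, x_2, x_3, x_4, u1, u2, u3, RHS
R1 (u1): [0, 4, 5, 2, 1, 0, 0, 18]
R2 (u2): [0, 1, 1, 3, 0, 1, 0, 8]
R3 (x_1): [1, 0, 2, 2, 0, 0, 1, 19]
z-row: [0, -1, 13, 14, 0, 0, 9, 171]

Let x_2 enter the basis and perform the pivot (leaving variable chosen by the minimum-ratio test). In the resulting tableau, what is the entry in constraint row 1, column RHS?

9/2

Ratio test on column x_2 — row 1: 18/4 = 9/2; row 2: 8/1 = 8; row 3: entry 0 ≤ 0. Minimum is 9/2 at row 1 (u1 leaves); pivot element 4.
Divide row 1 by 4; eliminate column x_2 from the other rows.
In the new row 1, the RHS entry is the old entry divided by the pivot: 18/4 = 9/2.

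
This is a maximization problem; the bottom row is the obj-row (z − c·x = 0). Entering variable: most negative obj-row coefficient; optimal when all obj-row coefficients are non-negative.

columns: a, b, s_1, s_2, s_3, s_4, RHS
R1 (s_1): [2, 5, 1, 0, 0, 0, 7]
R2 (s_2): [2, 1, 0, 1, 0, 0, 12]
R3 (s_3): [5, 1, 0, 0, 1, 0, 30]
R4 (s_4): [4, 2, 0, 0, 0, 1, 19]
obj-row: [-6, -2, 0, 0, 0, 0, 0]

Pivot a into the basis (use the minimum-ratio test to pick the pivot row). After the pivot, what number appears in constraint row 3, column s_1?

-5/2

Ratio test on column a — row 1: 7/2 = 7/2; row 2: 12/2 = 6; row 3: 30/5 = 6; row 4: 19/4 = 19/4. Minimum is 7/2 at row 1 (s_1 leaves); pivot element 2.
Divide row 1 by 2; eliminate column a from the other rows.
Row 3 update in column s_1: 0 − 5·(1/2) = -5/2.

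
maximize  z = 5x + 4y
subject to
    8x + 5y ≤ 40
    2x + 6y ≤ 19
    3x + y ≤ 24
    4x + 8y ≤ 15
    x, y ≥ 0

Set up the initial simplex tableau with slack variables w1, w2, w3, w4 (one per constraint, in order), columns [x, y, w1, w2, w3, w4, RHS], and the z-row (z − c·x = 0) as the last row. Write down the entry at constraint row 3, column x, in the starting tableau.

3

Constraint 3 has coefficient 3 on x.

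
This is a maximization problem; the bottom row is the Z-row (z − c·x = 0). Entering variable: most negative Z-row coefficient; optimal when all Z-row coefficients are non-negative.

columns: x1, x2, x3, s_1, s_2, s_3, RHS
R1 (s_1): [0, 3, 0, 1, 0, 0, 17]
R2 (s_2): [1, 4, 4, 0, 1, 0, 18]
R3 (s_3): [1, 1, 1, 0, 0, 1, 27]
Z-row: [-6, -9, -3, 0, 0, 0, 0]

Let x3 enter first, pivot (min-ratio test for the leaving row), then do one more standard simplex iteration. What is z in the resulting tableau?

81/2

Ratio test on column x3 — row 1: entry 0 ≤ 0; row 2: 18/4 = 9/2; row 3: 27/1 = 27. Minimum is 9/2 at row 2 (s_2 leaves); pivot element 4.
Pivot on row 2; the Z-row RHS becomes 0 − (-3)·(9/2) = 27/2.
Next entering variable (most negative Z-row entry -6): x2.
Ratio test on column x2 — row 1: 17/3 = 17/3; row 2: (9/2)/1 = 9/2; row 3: entry 0 ≤ 0. Minimum is 9/2 at row 2 (x3 leaves); pivot element 1.
After the second pivot the Z-row RHS is 27/2 − (-6)·(9/2) = 81/2.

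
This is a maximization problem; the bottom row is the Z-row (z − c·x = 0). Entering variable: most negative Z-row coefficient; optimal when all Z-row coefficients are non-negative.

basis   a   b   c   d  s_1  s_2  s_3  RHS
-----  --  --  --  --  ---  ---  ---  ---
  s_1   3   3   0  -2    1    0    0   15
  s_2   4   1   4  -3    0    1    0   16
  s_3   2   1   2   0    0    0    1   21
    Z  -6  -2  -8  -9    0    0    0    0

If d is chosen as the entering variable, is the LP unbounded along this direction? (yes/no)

yes

Every constraint-row entry in column d is ≤ 0, so increasing d is unbounded.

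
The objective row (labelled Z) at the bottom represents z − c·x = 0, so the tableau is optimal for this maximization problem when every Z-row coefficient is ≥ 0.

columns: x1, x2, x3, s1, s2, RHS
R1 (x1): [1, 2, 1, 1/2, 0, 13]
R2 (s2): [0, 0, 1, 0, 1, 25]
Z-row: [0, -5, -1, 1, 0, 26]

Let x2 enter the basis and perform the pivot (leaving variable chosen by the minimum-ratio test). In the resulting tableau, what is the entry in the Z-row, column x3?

Ratio test on column x2 — row 1: 13/2 = 13/2; row 2: entry 0 ≤ 0. Minimum is 13/2 at row 1 (x1 leaves); pivot element 2.
Divide row 1 by 2; eliminate column x2 from the other rows.
Z-row update in column x3: -1 − (-5)·(1/2) = 3/2.

3/2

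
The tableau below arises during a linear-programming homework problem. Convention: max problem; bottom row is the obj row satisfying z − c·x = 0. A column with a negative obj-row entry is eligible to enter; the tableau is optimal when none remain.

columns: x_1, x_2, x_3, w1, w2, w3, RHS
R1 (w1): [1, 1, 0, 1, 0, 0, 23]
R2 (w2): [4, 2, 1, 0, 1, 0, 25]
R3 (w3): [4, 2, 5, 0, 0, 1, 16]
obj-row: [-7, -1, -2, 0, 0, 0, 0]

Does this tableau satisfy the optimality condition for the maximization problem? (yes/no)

The obj-row has a negative entry -7 in column x_1, so it is not optimal.

no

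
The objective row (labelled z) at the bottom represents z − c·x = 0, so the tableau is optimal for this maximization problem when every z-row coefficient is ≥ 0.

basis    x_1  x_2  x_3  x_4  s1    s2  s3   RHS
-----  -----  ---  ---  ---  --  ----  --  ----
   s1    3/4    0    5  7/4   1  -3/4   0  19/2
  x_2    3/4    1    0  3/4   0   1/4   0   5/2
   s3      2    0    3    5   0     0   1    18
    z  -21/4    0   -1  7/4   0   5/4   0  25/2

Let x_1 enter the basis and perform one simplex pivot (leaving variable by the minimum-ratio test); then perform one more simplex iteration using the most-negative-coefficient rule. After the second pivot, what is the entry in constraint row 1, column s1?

Ratio test on column x_1 — row 1: (19/2)/(3/4) = 38/3; row 2: (5/2)/(3/4) = 10/3; row 3: 18/2 = 9. Minimum is 10/3 at row 2 (x_2 leaves); pivot element 3/4.
Divide row 2 by 3/4; eliminate column x_1 from the other rows.
Second iteration: most negative z-row entry is -1 in column x_3, so x_3 enters.
Ratio test on column x_3 — row 1: 7/5 = 7/5; row 2: entry 0 ≤ 0; row 3: (34/3)/3 = 34/9. Minimum is 7/5 at row 1 (s1 leaves); pivot element 5.
Divide row 1 by 5; eliminate column x_3 from the other rows.
After both pivots, the entry at constraint row 1, column s1 is 1/5.

1/5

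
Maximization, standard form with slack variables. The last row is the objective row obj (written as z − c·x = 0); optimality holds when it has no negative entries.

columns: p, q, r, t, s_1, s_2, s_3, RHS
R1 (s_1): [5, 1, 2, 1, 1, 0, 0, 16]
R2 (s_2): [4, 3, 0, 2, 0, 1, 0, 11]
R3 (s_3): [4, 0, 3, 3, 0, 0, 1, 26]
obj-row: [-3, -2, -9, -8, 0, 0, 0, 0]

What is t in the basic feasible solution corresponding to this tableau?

t is not in the basis, so in the current basic feasible solution t = 0.

0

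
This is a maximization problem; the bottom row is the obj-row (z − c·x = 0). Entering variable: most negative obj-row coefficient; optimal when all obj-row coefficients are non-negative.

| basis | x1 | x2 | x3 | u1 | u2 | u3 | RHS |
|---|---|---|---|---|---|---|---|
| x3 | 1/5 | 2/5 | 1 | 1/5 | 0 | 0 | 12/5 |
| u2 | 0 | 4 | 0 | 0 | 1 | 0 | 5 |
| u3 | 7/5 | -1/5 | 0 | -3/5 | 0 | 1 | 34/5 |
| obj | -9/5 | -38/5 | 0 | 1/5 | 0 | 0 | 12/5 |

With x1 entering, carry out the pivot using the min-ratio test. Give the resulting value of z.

78/7

Ratio test on column x1 — row 1: (12/5)/(1/5) = 12; row 2: entry 0 ≤ 0; row 3: (34/5)/(7/5) = 34/7. Minimum is 34/7 at row 3 (u3 leaves); pivot element 7/5.
Pivot on row 3; the obj-row RHS becomes 12/5 − (-9/5)·(34/7) = 78/7.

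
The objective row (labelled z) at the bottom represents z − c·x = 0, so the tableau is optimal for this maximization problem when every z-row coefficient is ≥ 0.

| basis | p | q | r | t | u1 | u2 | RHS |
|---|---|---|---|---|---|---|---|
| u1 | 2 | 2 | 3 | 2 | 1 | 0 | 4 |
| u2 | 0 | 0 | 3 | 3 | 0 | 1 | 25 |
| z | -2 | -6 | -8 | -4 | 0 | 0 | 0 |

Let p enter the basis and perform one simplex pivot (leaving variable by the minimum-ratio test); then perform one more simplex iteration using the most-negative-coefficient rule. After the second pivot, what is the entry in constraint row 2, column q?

-2

Ratio test on column p — row 1: 4/2 = 2; row 2: entry 0 ≤ 0. Minimum is 2 at row 1 (u1 leaves); pivot element 2.
Divide row 1 by 2; eliminate column p from the other rows.
Second iteration: most negative z-row entry is -5 in column r, so r enters.
Ratio test on column r — row 1: 2/(3/2) = 4/3; row 2: 25/3 = 25/3. Minimum is 4/3 at row 1 (p leaves); pivot element 3/2.
Divide row 1 by 3/2; eliminate column r from the other rows.
After both pivots, the entry at constraint row 2, column q is -2.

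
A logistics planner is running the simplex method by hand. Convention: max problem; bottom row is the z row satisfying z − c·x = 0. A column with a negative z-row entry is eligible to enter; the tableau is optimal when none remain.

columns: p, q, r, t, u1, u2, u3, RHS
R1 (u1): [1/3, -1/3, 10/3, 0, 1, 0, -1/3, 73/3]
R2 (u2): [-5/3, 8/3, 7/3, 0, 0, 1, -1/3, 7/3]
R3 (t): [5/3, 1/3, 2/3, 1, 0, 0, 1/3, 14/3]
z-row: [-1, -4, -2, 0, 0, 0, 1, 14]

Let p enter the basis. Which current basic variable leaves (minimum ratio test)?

Column p entries and ratios — u1: (73/3)/(1/3) = 73; u2: -5/3 ≤ 0, skip; t: (14/3)/(5/3) = 14/5.
Smallest ratio is 14/5 in the row of t, so t leaves.

t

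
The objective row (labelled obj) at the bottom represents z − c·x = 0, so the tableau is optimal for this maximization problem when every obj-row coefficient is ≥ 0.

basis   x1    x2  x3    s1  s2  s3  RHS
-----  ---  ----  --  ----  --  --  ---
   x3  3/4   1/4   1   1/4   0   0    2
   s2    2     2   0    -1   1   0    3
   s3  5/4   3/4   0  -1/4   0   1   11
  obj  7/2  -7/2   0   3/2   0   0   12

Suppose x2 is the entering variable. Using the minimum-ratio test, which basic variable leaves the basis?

Column x2 entries and ratios — x3: 2/(1/4) = 8; s2: 3/2 = 3/2; s3: 11/(3/4) = 44/3.
Smallest ratio is 3/2 in the row of s2, so s2 leaves.

s2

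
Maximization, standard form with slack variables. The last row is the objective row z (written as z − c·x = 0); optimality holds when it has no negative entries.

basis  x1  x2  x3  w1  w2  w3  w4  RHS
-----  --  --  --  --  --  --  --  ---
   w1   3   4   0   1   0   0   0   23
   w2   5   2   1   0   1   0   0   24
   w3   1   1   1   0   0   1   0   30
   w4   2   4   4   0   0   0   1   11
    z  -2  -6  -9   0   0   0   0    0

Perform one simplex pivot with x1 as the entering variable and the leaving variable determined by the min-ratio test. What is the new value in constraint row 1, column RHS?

43/5

Ratio test on column x1 — row 1: 23/3 = 23/3; row 2: 24/5 = 24/5; row 3: 30/1 = 30; row 4: 11/2 = 11/2. Minimum is 24/5 at row 2 (w2 leaves); pivot element 5.
Divide row 2 by 5; eliminate column x1 from the other rows.
Row 1 update in column RHS: 23 − 3·(24/5) = 43/5.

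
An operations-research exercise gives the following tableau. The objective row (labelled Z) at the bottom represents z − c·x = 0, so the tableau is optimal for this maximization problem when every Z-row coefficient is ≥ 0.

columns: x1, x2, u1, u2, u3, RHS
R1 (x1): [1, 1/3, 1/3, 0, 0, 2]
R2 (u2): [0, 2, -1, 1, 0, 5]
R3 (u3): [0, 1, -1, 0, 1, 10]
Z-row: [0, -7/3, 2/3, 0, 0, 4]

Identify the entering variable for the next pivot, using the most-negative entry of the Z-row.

x2

Negative Z-row entries: x2: -7/3.
The most negative is -7/3 in column x2, so x2 enters.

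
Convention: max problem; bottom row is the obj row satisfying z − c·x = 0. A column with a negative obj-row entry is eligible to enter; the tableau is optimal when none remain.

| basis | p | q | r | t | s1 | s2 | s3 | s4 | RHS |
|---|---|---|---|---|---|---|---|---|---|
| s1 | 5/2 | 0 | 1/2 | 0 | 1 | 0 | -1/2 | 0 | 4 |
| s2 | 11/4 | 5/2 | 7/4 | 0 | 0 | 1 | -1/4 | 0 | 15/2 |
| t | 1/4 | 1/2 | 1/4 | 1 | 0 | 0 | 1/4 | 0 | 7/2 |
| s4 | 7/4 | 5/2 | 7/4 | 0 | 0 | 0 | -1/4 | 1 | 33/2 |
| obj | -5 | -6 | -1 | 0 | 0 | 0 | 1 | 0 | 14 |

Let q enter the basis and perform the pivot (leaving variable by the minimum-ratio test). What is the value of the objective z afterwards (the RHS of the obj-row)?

Ratio test on column q — row 1: entry 0 ≤ 0; row 2: (15/2)/(5/2) = 3; row 3: (7/2)/(1/2) = 7; row 4: (33/2)/(5/2) = 33/5. Minimum is 3 at row 2 (s2 leaves); pivot element 5/2.
Pivot on row 2; the obj-row RHS becomes 14 − (-6)·3 = 32.

32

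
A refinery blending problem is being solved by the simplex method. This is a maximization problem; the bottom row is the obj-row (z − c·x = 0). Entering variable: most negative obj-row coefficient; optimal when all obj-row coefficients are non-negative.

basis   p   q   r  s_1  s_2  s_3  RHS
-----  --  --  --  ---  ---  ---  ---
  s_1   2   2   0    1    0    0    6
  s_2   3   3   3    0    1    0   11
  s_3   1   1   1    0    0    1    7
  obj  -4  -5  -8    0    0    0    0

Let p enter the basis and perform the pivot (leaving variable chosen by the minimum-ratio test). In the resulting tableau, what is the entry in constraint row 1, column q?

1

Ratio test on column p — row 1: 6/2 = 3; row 2: 11/3 = 11/3; row 3: 7/1 = 7. Minimum is 3 at row 1 (s_1 leaves); pivot element 2.
Divide row 1 by 2; eliminate column p from the other rows.
In the new row 1, the q entry is the old entry divided by the pivot: 2/2 = 1.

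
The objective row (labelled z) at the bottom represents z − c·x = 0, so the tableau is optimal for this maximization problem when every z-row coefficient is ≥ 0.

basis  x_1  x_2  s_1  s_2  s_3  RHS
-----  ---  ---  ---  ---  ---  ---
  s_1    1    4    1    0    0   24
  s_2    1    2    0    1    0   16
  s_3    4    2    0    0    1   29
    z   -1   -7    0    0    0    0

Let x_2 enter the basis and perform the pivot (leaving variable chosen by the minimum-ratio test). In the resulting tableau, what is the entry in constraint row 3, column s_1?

-1/2

Ratio test on column x_2 — row 1: 24/4 = 6; row 2: 16/2 = 8; row 3: 29/2 = 29/2. Minimum is 6 at row 1 (s_1 leaves); pivot element 4.
Divide row 1 by 4; eliminate column x_2 from the other rows.
Row 3 update in column s_1: 0 − 2·(1/4) = -1/2.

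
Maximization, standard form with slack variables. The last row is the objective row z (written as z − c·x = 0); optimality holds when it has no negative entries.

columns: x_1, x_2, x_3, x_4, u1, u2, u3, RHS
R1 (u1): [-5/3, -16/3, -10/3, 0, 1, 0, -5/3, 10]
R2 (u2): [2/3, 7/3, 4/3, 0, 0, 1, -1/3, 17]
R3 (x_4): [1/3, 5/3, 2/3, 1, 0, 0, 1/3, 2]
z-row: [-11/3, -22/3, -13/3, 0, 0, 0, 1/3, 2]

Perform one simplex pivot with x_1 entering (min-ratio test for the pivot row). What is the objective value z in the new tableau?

24

Ratio test on column x_1 — row 1: entry -5/3 ≤ 0; row 2: 17/(2/3) = 51/2; row 3: 2/(1/3) = 6. Minimum is 6 at row 3 (x_4 leaves); pivot element 1/3.
Pivot on row 3; the z-row RHS becomes 2 − (-11/3)·6 = 24.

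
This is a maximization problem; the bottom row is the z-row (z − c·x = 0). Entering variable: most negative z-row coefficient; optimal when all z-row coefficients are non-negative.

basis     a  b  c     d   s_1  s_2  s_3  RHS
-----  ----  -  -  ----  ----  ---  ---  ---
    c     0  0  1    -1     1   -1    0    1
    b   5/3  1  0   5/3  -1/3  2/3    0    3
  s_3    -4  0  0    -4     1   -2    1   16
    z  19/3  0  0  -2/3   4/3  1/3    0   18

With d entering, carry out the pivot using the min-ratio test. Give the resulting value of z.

Ratio test on column d — row 1: entry -1 ≤ 0; row 2: 3/(5/3) = 9/5; row 3: entry -4 ≤ 0. Minimum is 9/5 at row 2 (b leaves); pivot element 5/3.
Pivot on row 2; the z-row RHS becomes 18 − (-2/3)·(9/5) = 96/5.

96/5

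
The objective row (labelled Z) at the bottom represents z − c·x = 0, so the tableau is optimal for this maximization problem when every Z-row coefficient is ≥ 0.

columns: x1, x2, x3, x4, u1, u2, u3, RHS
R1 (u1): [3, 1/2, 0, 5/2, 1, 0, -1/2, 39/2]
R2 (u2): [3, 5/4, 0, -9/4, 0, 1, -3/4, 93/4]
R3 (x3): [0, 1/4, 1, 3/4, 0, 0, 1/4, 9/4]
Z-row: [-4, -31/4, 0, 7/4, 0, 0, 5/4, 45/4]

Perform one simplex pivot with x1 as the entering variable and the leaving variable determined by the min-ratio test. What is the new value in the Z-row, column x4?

Ratio test on column x1 — row 1: (39/2)/3 = 13/2; row 2: (93/4)/3 = 31/4; row 3: entry 0 ≤ 0. Minimum is 13/2 at row 1 (u1 leaves); pivot element 3.
Divide row 1 by 3; eliminate column x1 from the other rows.
Z-row update in column x4: 7/4 − (-4)·(5/6) = 61/12.

61/12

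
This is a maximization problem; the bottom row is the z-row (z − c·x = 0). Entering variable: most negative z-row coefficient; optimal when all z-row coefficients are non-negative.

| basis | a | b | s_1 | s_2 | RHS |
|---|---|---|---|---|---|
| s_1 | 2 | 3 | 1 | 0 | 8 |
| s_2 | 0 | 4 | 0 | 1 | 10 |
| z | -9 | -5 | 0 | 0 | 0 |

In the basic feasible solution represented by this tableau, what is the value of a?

a is not in the basis, so in the current basic feasible solution a = 0.

0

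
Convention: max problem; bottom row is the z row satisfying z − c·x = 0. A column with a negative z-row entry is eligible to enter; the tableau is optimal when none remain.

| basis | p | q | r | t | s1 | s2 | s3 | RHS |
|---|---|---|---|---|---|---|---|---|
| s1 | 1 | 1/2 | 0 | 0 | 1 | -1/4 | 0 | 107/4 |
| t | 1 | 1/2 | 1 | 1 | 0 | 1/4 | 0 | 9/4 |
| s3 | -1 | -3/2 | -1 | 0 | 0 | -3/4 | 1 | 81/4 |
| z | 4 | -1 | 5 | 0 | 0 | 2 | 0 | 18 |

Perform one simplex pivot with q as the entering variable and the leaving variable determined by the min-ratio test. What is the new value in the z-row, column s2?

Ratio test on column q — row 1: (107/4)/(1/2) = 107/2; row 2: (9/4)/(1/2) = 9/2; row 3: entry -3/2 ≤ 0. Minimum is 9/2 at row 2 (t leaves); pivot element 1/2.
Divide row 2 by 1/2; eliminate column q from the other rows.
z-row update in column s2: 2 − (-1)·(1/2) = 5/2.

5/2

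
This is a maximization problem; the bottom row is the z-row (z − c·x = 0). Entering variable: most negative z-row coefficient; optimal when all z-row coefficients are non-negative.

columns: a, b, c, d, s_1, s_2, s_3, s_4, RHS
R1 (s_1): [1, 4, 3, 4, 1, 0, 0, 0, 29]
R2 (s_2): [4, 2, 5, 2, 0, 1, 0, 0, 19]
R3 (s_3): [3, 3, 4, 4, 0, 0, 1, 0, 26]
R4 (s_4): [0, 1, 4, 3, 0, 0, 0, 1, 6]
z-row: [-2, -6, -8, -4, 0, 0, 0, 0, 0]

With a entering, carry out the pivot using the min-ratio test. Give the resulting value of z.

19/2

Ratio test on column a — row 1: 29/1 = 29; row 2: 19/4 = 19/4; row 3: 26/3 = 26/3; row 4: entry 0 ≤ 0. Minimum is 19/4 at row 2 (s_2 leaves); pivot element 4.
Pivot on row 2; the z-row RHS becomes 0 − (-2)·(19/4) = 19/2.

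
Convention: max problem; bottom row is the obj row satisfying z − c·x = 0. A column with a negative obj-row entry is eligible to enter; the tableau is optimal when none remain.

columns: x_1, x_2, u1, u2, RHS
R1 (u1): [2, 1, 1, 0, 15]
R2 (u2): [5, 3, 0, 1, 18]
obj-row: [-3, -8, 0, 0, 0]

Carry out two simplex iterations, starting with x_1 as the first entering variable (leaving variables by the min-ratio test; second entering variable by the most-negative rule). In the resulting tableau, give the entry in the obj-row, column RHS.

Ratio test on column x_1 — row 1: 15/2 = 15/2; row 2: 18/5 = 18/5. Minimum is 18/5 at row 2 (u2 leaves); pivot element 5.
Divide row 2 by 5; eliminate column x_1 from the other rows.
Second iteration: most negative obj-row entry is -31/5 in column x_2, so x_2 enters.
Ratio test on column x_2 — row 1: entry -1/5 ≤ 0; row 2: (18/5)/(3/5) = 6. Minimum is 6 at row 2 (x_1 leaves); pivot element 3/5.
Divide row 2 by 3/5; eliminate column x_2 from the other rows.
After both pivots, the entry at the obj-row, column RHS is 48.

48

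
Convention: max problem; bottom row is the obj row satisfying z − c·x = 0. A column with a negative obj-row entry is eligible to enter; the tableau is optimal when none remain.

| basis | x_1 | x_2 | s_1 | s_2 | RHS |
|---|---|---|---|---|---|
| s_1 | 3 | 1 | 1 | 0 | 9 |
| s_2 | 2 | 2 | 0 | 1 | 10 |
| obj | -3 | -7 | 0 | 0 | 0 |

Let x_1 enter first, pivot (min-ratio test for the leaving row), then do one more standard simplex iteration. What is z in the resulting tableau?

Ratio test on column x_1 — row 1: 9/3 = 3; row 2: 10/2 = 5. Minimum is 3 at row 1 (s_1 leaves); pivot element 3.
Pivot on row 1; the obj-row RHS becomes 0 − (-3)·3 = 9.
Next entering variable (most negative obj-row entry -6): x_2.
Ratio test on column x_2 — row 1: 3/(1/3) = 9; row 2: 4/(4/3) = 3. Minimum is 3 at row 2 (s_2 leaves); pivot element 4/3.
After the second pivot the obj-row RHS is 9 − (-6)·3 = 27.

27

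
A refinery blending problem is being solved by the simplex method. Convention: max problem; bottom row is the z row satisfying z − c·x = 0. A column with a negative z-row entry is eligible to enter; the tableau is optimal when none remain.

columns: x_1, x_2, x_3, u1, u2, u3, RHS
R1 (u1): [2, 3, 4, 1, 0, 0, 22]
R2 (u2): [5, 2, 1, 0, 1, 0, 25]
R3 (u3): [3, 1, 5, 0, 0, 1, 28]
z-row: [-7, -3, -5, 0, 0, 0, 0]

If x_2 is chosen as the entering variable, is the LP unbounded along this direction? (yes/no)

no

Column x_2 has positive entries in row(s) 1, 2, 3, so the ratio test bounds it — not unbounded.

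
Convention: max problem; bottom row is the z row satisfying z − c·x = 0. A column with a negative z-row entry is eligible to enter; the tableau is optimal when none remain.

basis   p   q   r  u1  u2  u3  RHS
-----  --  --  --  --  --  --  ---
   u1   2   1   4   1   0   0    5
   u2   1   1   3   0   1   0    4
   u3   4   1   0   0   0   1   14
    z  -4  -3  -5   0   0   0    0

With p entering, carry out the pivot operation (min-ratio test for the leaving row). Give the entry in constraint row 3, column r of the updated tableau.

-8

Ratio test on column p — row 1: 5/2 = 5/2; row 2: 4/1 = 4; row 3: 14/4 = 7/2. Minimum is 5/2 at row 1 (u1 leaves); pivot element 2.
Divide row 1 by 2; eliminate column p from the other rows.
Row 3 update in column r: 0 − 4·2 = -8.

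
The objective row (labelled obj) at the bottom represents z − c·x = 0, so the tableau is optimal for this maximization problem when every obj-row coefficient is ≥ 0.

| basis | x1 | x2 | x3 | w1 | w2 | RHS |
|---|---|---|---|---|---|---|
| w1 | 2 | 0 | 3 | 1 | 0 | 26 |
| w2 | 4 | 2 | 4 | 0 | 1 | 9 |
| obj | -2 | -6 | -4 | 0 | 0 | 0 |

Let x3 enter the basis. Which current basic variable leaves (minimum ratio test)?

Column x3 entries and ratios — w1: 26/3 = 26/3; w2: 9/4 = 9/4.
Smallest ratio is 9/4 in the row of w2, so w2 leaves.

w2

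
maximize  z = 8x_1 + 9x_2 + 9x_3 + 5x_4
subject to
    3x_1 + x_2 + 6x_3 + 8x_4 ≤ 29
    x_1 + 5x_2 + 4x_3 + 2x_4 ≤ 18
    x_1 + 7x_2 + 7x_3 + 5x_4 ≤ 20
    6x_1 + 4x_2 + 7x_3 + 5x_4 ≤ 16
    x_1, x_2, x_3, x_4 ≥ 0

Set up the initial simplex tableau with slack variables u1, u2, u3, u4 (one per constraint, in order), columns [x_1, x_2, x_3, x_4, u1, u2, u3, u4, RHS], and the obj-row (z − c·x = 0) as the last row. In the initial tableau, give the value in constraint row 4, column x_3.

Constraint 4 has coefficient 7 on x_3.

7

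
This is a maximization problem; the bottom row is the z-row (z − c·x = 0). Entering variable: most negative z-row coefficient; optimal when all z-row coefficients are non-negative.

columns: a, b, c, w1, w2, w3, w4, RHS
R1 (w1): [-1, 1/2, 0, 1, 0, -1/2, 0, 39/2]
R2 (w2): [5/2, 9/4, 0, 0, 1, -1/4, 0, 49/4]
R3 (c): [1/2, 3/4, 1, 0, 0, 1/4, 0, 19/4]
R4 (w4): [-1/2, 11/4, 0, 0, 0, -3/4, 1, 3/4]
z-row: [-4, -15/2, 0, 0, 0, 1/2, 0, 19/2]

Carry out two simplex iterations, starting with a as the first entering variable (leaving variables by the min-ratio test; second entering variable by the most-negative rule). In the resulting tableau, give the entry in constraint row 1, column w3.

Ratio test on column a — row 1: entry -1 ≤ 0; row 2: (49/4)/(5/2) = 49/10; row 3: (19/4)/(1/2) = 19/2; row 4: entry -1/2 ≤ 0. Minimum is 49/10 at row 2 (w2 leaves); pivot element 5/2.
Divide row 2 by 5/2; eliminate column a from the other rows.
Second iteration: most negative z-row entry is -39/10 in column b, so b enters.
Ratio test on column b — row 1: (122/5)/(7/5) = 122/7; row 2: (49/10)/(9/10) = 49/9; row 3: (23/10)/(3/10) = 23/3; row 4: (16/5)/(16/5) = 1. Minimum is 1 at row 4 (w4 leaves); pivot element 16/5.
Divide row 4 by 16/5; eliminate column b from the other rows.
After both pivots, the entry at constraint row 1, column w3 is -1/4.

-1/4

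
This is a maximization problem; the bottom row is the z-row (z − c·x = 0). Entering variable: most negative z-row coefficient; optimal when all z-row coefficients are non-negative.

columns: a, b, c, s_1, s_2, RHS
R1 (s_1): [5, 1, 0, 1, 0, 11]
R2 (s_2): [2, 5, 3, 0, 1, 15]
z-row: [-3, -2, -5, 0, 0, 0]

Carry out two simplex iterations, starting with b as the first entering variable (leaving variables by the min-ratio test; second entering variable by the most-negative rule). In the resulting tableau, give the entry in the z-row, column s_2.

Ratio test on column b — row 1: 11/1 = 11; row 2: 15/5 = 3. Minimum is 3 at row 2 (s_2 leaves); pivot element 5.
Divide row 2 by 5; eliminate column b from the other rows.
Second iteration: most negative z-row entry is -19/5 in column c, so c enters.
Ratio test on column c — row 1: entry -3/5 ≤ 0; row 2: 3/(3/5) = 5. Minimum is 5 at row 2 (b leaves); pivot element 3/5.
Divide row 2 by 3/5; eliminate column c from the other rows.
After both pivots, the entry at the z-row, column s_2 is 5/3.

5/3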